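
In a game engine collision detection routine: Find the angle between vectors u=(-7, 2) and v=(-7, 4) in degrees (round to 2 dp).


u.v = 57, |u| = sqrt(53) = 7.2801, |v| = sqrt(65) = 8.0623
cos(theta) = u.v/(|u||v|) = 57/sqrt(3445) = 0.971136
theta = acos(0.971136) = 13.8 degrees

13.8 degrees


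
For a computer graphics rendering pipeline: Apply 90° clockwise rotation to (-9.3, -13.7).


90° CW: (x,y) -> (y, -x)
(-9.3,-13.7) -> (-13.7, 9.3)

(-13.7, 9.3)


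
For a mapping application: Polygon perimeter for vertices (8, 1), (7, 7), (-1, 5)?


Sides: (8, 1)->(7, 7): sqrt(37) = 6.082763, (7, 7)->(-1, 5): sqrt(68) = 8.246211, (-1, 5)->(8, 1): sqrt(97) = 9.848858
Sum = 24.177832
Perimeter = 24.1778

24.1778


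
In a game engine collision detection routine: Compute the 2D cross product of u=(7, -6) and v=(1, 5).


u x v = u_x*v_y - u_y*v_x = 7*5 - (-6)*1
= 35 - (-6) = 41

41


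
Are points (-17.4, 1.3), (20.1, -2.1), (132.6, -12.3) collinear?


Cross product: (20.1-(-17.4))*((-12.3)-1.3) - ((-2.1)-1.3)*(132.6-(-17.4))
= 0

Yes, collinear


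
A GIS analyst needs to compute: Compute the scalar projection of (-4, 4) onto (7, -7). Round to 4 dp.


u.v = -56, |v| = sqrt(98) = 9.8995
Scalar projection = u.v / |v| = -56 / sqrt(98) = -5.6569

-5.6569


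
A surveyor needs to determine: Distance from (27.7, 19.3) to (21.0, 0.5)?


dx=-6.7, dy=-18.8
d^2 = (-6.7)^2 + (-18.8)^2 = 398.33
d = sqrt(398.33) = 19.9582

19.9582


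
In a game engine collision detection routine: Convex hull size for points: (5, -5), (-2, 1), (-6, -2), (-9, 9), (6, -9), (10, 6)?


Convex hull vertices (CCW): (-9, 9), (-6, -2), (6, -9), (10, 6)
Count = 4

4


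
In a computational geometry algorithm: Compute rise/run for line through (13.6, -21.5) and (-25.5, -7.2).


slope = (y2-y1)/(x2-x1) = ((-7.2)-(-21.5))/((-25.5)-13.6) = 14.3/(-39.1) = -0.3657

-0.3657


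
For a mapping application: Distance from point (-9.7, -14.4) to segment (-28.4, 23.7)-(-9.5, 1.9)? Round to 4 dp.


Project P onto AB: t = 1 (clamped to [0,1])
Closest point on segment: (-9.5, 1.9)
Distance: 16.3012

16.3012


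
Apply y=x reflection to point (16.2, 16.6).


Reflection over y=x: (x,y) -> (y,x)
(16.2, 16.6) -> (16.6, 16.2)

(16.6, 16.2)


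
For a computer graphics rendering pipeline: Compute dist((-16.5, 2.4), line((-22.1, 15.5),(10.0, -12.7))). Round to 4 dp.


|cross product| = 262.59
|line direction| = sqrt(1825.65) = 42.7276
Distance = 262.59/sqrt(1825.65) = 6.1457

6.1457


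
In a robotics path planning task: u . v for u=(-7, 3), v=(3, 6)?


u . v = u_x*v_x + u_y*v_y = (-7)*3 + 3*6
= (-21) + 18 = -3

-3


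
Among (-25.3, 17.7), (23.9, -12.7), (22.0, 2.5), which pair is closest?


d(P0,P1) = 57.8342, d(P0,P2) = 49.6823, d(P1,P2) = 15.3183
Closest: P1 and P2

Closest pair: (23.9, -12.7) and (22.0, 2.5), distance = 15.3183


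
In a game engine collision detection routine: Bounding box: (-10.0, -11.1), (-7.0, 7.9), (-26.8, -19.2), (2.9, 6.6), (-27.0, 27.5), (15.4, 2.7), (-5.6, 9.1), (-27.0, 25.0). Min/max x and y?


x range: [-27, 15.4]
y range: [-19.2, 27.5]
Bounding box: (-27,-19.2) to (15.4,27.5)

(-27,-19.2) to (15.4,27.5)


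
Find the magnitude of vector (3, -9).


|u| = sqrt(3^2 + (-9)^2) = sqrt(90) = 9.4868

9.4868


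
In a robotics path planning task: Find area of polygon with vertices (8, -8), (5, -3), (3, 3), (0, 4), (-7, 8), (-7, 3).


Shoelace sum: (8*(-3) - 5*(-8)) + (5*3 - 3*(-3)) + (3*4 - 0*3) + (0*8 - (-7)*4) + ((-7)*3 - (-7)*8) + ((-7)*(-8) - 8*3)
= 147
Area = |147|/2 = 73.5

73.5


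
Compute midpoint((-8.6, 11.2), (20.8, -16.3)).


M = (((-8.6)+20.8)/2, (11.2+(-16.3))/2)
= (6.1, -2.55)

(6.1, -2.55)


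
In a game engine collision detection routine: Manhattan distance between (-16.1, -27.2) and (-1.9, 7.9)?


|(-16.1)-(-1.9)| + |(-27.2)-7.9| = 14.2 + 35.1 = 49.3

49.3


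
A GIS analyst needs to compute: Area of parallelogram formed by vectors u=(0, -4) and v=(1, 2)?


|u x v| = |0*2 - (-4)*1|
= |0 - (-4)| = 4

4


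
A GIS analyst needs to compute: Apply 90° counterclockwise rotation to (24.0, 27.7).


90° CCW: (x,y) -> (-y, x)
(24,27.7) -> (-27.7, 24)

(-27.7, 24)


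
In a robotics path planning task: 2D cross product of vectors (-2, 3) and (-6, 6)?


u x v = u_x*v_y - u_y*v_x = (-2)*6 - 3*(-6)
= (-12) - (-18) = 6

6


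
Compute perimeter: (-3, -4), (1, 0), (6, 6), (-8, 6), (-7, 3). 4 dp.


Sides: (-3, -4)->(1, 0): sqrt(32) = 5.656854, (1, 0)->(6, 6): sqrt(61) = 7.81025, (6, 6)->(-8, 6): sqrt(196) = 14, (-8, 6)->(-7, 3): sqrt(10) = 3.162278, (-7, 3)->(-3, -4): sqrt(65) = 8.062258
Sum = 38.69164
Perimeter = 38.6916

38.6916


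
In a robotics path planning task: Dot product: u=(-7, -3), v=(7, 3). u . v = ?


u . v = u_x*v_x + u_y*v_y = (-7)*7 + (-3)*3
= (-49) + (-9) = -58

-58


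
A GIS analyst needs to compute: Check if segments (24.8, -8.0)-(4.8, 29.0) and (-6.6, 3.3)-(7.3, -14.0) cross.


Cross products: d1=386.15, d2=554.45, d3=935.8, d4=767.5
d1*d2 < 0 and d3*d4 < 0? no

No, they don't intersect


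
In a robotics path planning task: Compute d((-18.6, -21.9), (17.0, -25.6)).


dx=35.6, dy=-3.7
d^2 = 35.6^2 + (-3.7)^2 = 1281.05
d = sqrt(1281.05) = 35.7918

35.7918


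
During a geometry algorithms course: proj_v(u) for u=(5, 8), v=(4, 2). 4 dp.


u.v = 36, |v| = sqrt(20) = 4.4721
Scalar projection = u.v / |v| = 36 / sqrt(20) = 8.0498

8.0498


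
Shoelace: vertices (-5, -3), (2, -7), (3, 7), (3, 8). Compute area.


Shoelace sum: ((-5)*(-7) - 2*(-3)) + (2*7 - 3*(-7)) + (3*8 - 3*7) + (3*(-3) - (-5)*8)
= 110
Area = |110|/2 = 55

55


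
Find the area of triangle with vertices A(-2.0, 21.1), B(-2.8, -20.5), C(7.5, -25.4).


Area = |x_A(y_B-y_C) + x_B(y_C-y_A) + x_C(y_A-y_B)|/2
= |(-9.8) + 130.2 + 312|/2
= 432.4/2 = 216.2

216.2


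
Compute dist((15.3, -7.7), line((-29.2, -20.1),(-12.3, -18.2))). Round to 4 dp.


|cross product| = 125.01
|line direction| = sqrt(289.22) = 17.0065
Distance = 125.01/sqrt(289.22) = 7.3507

7.3507


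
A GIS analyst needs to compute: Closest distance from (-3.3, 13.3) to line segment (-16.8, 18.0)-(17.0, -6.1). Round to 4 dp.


Project P onto AB: t = 0.3305 (clamped to [0,1])
Closest point on segment: (-5.6284, 10.0344)
Distance: 4.0106

4.0106


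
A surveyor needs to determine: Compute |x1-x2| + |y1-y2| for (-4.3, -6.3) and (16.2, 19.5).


|(-4.3)-16.2| + |(-6.3)-19.5| = 20.5 + 25.8 = 46.3

46.3


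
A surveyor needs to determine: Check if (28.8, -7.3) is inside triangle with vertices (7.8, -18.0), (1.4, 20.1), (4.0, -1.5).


Cross products: AB x AP = -868.58, BC x BP = 520.6, CA x CP = 387.16
All same sign? no

No, outside


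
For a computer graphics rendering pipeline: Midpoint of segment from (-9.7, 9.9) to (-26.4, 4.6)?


M = (((-9.7)+(-26.4))/2, (9.9+4.6)/2)
= (-18.05, 7.25)

(-18.05, 7.25)


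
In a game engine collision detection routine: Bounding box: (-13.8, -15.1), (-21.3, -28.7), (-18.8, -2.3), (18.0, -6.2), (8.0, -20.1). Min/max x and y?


x range: [-21.3, 18]
y range: [-28.7, -2.3]
Bounding box: (-21.3,-28.7) to (18,-2.3)

(-21.3,-28.7) to (18,-2.3)


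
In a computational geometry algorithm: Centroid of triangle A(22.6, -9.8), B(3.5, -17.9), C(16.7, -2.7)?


Centroid = ((x_A+x_B+x_C)/3, (y_A+y_B+y_C)/3)
= ((22.6+3.5+16.7)/3, ((-9.8)+(-17.9)+(-2.7))/3)
= (14.2667, -10.1333)

(14.2667, -10.1333)


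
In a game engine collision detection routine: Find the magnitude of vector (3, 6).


|u| = sqrt(3^2 + 6^2) = sqrt(45) = 6.7082

6.7082


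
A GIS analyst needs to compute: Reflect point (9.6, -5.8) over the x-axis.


Reflection over x-axis: (x,y) -> (x,-y)
(9.6, -5.8) -> (9.6, 5.8)

(9.6, 5.8)


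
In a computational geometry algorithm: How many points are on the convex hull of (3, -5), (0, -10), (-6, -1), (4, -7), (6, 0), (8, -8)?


Convex hull vertices (CCW): (-6, -1), (0, -10), (8, -8), (6, 0)
Count = 4

4


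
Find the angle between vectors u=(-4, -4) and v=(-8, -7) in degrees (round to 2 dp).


u.v = 60, |u| = sqrt(32) = 5.6569, |v| = sqrt(113) = 10.6301
cos(theta) = u.v/(|u||v|) = 60/sqrt(3616) = 0.997785
theta = acos(0.997785) = 3.81 degrees

3.81 degrees


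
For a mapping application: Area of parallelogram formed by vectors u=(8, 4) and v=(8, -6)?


|u x v| = |8*(-6) - 4*8|
= |(-48) - 32| = 80

80


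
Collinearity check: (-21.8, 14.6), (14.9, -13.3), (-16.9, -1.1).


Cross product: (14.9-(-21.8))*((-1.1)-14.6) - ((-13.3)-14.6)*((-16.9)-(-21.8))
= -439.48

No, not collinear


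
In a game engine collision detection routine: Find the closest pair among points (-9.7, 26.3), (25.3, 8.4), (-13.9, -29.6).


d(P0,P1) = 39.3117, d(P0,P2) = 56.0576, d(P1,P2) = 54.5952
Closest: P0 and P1

Closest pair: (-9.7, 26.3) and (25.3, 8.4), distance = 39.3117


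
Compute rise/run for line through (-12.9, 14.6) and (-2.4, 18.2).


slope = (y2-y1)/(x2-x1) = (18.2-14.6)/((-2.4)-(-12.9)) = 3.6/10.5 = 0.3429

0.3429


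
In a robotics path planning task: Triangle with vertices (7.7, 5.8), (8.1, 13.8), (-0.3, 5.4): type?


Side lengths squared: AB^2=64.16, BC^2=141.12, CA^2=64.16
Sorted: [64.16, 64.16, 141.12]
By sides: Isosceles, By angles: Obtuse

Isosceles, Obtuse


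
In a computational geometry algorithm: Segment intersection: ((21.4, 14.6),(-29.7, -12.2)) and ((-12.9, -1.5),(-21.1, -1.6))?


Cross products: d1=-128.59, d2=86.06, d3=-96.53, d4=-311.18
d1*d2 < 0 and d3*d4 < 0? no

No, they don't intersect


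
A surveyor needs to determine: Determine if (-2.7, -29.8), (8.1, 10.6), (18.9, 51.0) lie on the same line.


Cross product: (8.1-(-2.7))*(51-(-29.8)) - (10.6-(-29.8))*(18.9-(-2.7))
= 0

Yes, collinear


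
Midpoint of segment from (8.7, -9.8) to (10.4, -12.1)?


M = ((8.7+10.4)/2, ((-9.8)+(-12.1))/2)
= (9.55, -10.95)

(9.55, -10.95)


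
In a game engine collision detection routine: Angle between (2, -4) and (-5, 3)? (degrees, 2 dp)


u.v = -22, |u| = sqrt(20) = 4.4721, |v| = sqrt(34) = 5.831
cos(theta) = u.v/(|u||v|) = -22/sqrt(680) = -0.843661
theta = acos(-0.843661) = 147.53 degrees

147.53 degrees


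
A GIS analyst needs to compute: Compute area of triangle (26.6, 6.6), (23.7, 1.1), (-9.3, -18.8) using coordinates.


Area = |x_A(y_B-y_C) + x_B(y_C-y_A) + x_C(y_A-y_B)|/2
= |529.34 + (-601.98) + (-51.15)|/2
= 123.79/2 = 61.895

61.895


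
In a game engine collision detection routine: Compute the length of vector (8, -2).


|u| = sqrt(8^2 + (-2)^2) = sqrt(68) = 8.2462

8.2462


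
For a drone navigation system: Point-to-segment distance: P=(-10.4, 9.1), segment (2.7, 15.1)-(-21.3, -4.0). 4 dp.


Project P onto AB: t = 0.456 (clamped to [0,1])
Closest point on segment: (-8.2438, 6.3906)
Distance: 3.4627

3.4627


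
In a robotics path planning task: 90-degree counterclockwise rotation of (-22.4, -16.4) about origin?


90° CCW: (x,y) -> (-y, x)
(-22.4,-16.4) -> (16.4, -22.4)

(16.4, -22.4)


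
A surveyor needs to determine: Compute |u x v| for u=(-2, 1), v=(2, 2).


|u x v| = |(-2)*2 - 1*2|
= |(-4) - 2| = 6

6


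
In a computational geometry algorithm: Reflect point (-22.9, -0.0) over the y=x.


Reflection over y=x: (x,y) -> (y,x)
(-22.9, 0) -> (0, -22.9)

(0, -22.9)


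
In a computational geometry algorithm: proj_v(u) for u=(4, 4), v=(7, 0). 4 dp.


u.v = 28, |v| = sqrt(49) = 7
Scalar projection = u.v / |v| = 28 / sqrt(49) = 4

4


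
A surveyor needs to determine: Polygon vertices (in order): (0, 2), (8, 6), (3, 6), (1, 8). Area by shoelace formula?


Shoelace sum: (0*6 - 8*2) + (8*6 - 3*6) + (3*8 - 1*6) + (1*2 - 0*8)
= 34
Area = |34|/2 = 17

17


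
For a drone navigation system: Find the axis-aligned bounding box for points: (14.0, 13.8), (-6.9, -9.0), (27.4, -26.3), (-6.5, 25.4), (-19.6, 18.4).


x range: [-19.6, 27.4]
y range: [-26.3, 25.4]
Bounding box: (-19.6,-26.3) to (27.4,25.4)

(-19.6,-26.3) to (27.4,25.4)


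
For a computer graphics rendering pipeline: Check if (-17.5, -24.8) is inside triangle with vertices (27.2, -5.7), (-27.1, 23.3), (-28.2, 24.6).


Cross products: AB x AP = 2333.43, BC x BP = 40.43, CA x CP = -2412.55
All same sign? no

No, outside


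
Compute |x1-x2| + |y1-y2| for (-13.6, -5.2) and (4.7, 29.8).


|(-13.6)-4.7| + |(-5.2)-29.8| = 18.3 + 35 = 53.3

53.3


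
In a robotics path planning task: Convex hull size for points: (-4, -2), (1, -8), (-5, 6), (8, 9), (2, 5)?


Convex hull vertices (CCW): (-5, 6), (-4, -2), (1, -8), (8, 9)
Count = 4

4


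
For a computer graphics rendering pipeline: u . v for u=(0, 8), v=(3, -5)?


u . v = u_x*v_x + u_y*v_y = 0*3 + 8*(-5)
= 0 + (-40) = -40

-40


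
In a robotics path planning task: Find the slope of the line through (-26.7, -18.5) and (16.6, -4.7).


slope = (y2-y1)/(x2-x1) = ((-4.7)-(-18.5))/(16.6-(-26.7)) = 13.8/43.3 = 0.3187

0.3187


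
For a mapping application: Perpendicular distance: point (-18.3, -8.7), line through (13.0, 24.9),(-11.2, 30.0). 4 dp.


|cross product| = 972.75
|line direction| = sqrt(611.65) = 24.7316
Distance = 972.75/sqrt(611.65) = 39.3323

39.3323


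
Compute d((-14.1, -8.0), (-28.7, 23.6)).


dx=-14.6, dy=31.6
d^2 = (-14.6)^2 + 31.6^2 = 1211.72
d = sqrt(1211.72) = 34.8098

34.8098


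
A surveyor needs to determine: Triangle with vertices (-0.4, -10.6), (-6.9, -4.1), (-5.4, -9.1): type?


Side lengths squared: AB^2=84.5, BC^2=27.25, CA^2=27.25
Sorted: [27.25, 27.25, 84.5]
By sides: Isosceles, By angles: Obtuse

Isosceles, Obtuse


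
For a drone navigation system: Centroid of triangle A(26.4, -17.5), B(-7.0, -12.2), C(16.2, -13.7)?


Centroid = ((x_A+x_B+x_C)/3, (y_A+y_B+y_C)/3)
= ((26.4+(-7)+16.2)/3, ((-17.5)+(-12.2)+(-13.7))/3)
= (11.8667, -14.4667)

(11.8667, -14.4667)


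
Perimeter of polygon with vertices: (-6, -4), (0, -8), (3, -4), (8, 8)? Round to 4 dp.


Sides: (-6, -4)->(0, -8): sqrt(52) = 7.211103, (0, -8)->(3, -4): sqrt(25) = 5, (3, -4)->(8, 8): sqrt(169) = 13, (8, 8)->(-6, -4): sqrt(340) = 18.439089
Sum = 43.650192
Perimeter = 43.6502

43.6502


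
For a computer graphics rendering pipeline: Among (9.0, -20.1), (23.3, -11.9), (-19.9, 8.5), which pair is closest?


d(P0,P1) = 16.4842, d(P0,P2) = 40.6592, d(P1,P2) = 47.7745
Closest: P0 and P1

Closest pair: (9.0, -20.1) and (23.3, -11.9), distance = 16.4842


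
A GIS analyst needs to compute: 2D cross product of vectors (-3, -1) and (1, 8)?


u x v = u_x*v_y - u_y*v_x = (-3)*8 - (-1)*1
= (-24) - (-1) = -23

-23


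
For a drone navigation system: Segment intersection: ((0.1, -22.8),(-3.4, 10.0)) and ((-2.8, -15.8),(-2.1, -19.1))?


Cross products: d1=4.67, d2=16.08, d3=70.62, d4=59.21
d1*d2 < 0 and d3*d4 < 0? no

No, they don't intersect


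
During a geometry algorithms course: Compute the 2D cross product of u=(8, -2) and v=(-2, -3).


u x v = u_x*v_y - u_y*v_x = 8*(-3) - (-2)*(-2)
= (-24) - 4 = -28

-28


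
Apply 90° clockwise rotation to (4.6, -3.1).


90° CW: (x,y) -> (y, -x)
(4.6,-3.1) -> (-3.1, -4.6)

(-3.1, -4.6)


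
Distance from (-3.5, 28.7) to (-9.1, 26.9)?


dx=-5.6, dy=-1.8
d^2 = (-5.6)^2 + (-1.8)^2 = 34.6
d = sqrt(34.6) = 5.8822

5.8822


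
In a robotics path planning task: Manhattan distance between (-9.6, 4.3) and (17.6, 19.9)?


|(-9.6)-17.6| + |4.3-19.9| = 27.2 + 15.6 = 42.8

42.8


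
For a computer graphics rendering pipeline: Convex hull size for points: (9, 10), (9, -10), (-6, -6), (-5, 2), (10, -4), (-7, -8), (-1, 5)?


Convex hull vertices (CCW): (-7, -8), (9, -10), (10, -4), (9, 10), (-1, 5), (-5, 2)
Count = 6

6


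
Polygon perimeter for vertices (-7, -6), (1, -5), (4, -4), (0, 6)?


Sides: (-7, -6)->(1, -5): sqrt(65) = 8.062258, (1, -5)->(4, -4): sqrt(10) = 3.162278, (4, -4)->(0, 6): sqrt(116) = 10.77033, (0, 6)->(-7, -6): sqrt(193) = 13.892444
Sum = 35.88731
Perimeter = 35.8873

35.8873


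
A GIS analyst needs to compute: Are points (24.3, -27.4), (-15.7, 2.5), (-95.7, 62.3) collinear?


Cross product: ((-15.7)-24.3)*(62.3-(-27.4)) - (2.5-(-27.4))*((-95.7)-24.3)
= 0

Yes, collinear


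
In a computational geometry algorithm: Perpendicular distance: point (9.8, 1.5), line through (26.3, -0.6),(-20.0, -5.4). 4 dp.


|cross product| = 176.43
|line direction| = sqrt(2166.73) = 46.5481
Distance = 176.43/sqrt(2166.73) = 3.7903

3.7903


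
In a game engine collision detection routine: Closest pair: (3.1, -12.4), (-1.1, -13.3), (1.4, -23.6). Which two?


d(P0,P1) = 4.2953, d(P0,P2) = 11.3283, d(P1,P2) = 10.5991
Closest: P0 and P1

Closest pair: (3.1, -12.4) and (-1.1, -13.3), distance = 4.2953


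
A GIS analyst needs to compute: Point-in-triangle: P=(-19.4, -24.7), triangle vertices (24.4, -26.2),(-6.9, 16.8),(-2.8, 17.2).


Cross products: AB x AP = 1836.45, BC x BP = -165.15, CA x CP = -1860.12
All same sign? no

No, outside


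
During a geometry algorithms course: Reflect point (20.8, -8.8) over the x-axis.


Reflection over x-axis: (x,y) -> (x,-y)
(20.8, -8.8) -> (20.8, 8.8)

(20.8, 8.8)


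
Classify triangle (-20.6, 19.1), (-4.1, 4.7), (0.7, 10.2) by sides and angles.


Side lengths squared: AB^2=479.61, BC^2=53.29, CA^2=532.9
Sorted: [53.29, 479.61, 532.9]
By sides: Scalene, By angles: Right

Scalene, Right


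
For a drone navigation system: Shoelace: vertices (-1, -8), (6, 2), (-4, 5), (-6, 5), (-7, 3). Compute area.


Shoelace sum: ((-1)*2 - 6*(-8)) + (6*5 - (-4)*2) + ((-4)*5 - (-6)*5) + ((-6)*3 - (-7)*5) + ((-7)*(-8) - (-1)*3)
= 170
Area = |170|/2 = 85

85


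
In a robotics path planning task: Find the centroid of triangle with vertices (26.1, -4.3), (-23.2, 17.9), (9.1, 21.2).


Centroid = ((x_A+x_B+x_C)/3, (y_A+y_B+y_C)/3)
= ((26.1+(-23.2)+9.1)/3, ((-4.3)+17.9+21.2)/3)
= (4, 11.6)

(4, 11.6)


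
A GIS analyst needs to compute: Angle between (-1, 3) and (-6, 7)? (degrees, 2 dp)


u.v = 27, |u| = sqrt(10) = 3.1623, |v| = sqrt(85) = 9.2195
cos(theta) = u.v/(|u||v|) = 27/sqrt(850) = 0.926092
theta = acos(0.926092) = 22.17 degrees

22.17 degrees


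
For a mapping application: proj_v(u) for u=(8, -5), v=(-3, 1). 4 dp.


u.v = -29, |v| = sqrt(10) = 3.1623
Scalar projection = u.v / |v| = -29 / sqrt(10) = -9.1706

-9.1706


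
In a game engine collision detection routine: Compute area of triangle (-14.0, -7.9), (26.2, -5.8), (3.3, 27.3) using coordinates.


Area = |x_A(y_B-y_C) + x_B(y_C-y_A) + x_C(y_A-y_B)|/2
= |463.4 + 922.24 + (-6.93)|/2
= 1378.71/2 = 689.355

689.355


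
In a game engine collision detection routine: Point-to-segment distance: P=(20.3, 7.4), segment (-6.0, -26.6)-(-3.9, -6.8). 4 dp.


Project P onto AB: t = 1 (clamped to [0,1])
Closest point on segment: (-3.9, -6.8)
Distance: 28.0585

28.0585


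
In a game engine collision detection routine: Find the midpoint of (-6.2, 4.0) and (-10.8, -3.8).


M = (((-6.2)+(-10.8))/2, (4+(-3.8))/2)
= (-8.5, 0.1)

(-8.5, 0.1)


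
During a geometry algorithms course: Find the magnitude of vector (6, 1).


|u| = sqrt(6^2 + 1^2) = sqrt(37) = 6.0828

6.0828


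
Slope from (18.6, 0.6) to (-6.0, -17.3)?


slope = (y2-y1)/(x2-x1) = ((-17.3)-0.6)/((-6)-18.6) = (-17.9)/(-24.6) = 0.7276

0.7276


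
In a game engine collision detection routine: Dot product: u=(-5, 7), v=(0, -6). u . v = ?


u . v = u_x*v_x + u_y*v_y = (-5)*0 + 7*(-6)
= 0 + (-42) = -42

-42


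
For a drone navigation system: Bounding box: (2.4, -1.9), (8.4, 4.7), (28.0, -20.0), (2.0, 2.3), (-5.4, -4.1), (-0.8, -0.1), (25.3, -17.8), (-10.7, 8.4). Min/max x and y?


x range: [-10.7, 28]
y range: [-20, 8.4]
Bounding box: (-10.7,-20) to (28,8.4)

(-10.7,-20) to (28,8.4)


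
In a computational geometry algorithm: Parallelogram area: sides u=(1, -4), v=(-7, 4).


|u x v| = |1*4 - (-4)*(-7)|
= |4 - 28| = 24

24


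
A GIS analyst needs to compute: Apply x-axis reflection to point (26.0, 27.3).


Reflection over x-axis: (x,y) -> (x,-y)
(26, 27.3) -> (26, -27.3)

(26, -27.3)


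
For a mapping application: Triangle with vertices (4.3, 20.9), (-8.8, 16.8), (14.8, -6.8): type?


Side lengths squared: AB^2=188.42, BC^2=1113.92, CA^2=877.54
Sorted: [188.42, 877.54, 1113.92]
By sides: Scalene, By angles: Obtuse

Scalene, Obtuse


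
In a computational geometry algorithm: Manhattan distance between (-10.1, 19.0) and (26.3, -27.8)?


|(-10.1)-26.3| + |19-(-27.8)| = 36.4 + 46.8 = 83.2

83.2


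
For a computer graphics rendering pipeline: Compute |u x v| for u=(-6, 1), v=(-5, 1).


|u x v| = |(-6)*1 - 1*(-5)|
= |(-6) - (-5)| = 1

1


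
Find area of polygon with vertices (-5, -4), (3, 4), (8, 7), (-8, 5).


Shoelace sum: ((-5)*4 - 3*(-4)) + (3*7 - 8*4) + (8*5 - (-8)*7) + ((-8)*(-4) - (-5)*5)
= 134
Area = |134|/2 = 67

67


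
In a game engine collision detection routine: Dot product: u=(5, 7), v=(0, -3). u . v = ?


u . v = u_x*v_x + u_y*v_y = 5*0 + 7*(-3)
= 0 + (-21) = -21

-21


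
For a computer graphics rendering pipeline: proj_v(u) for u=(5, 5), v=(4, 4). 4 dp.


u.v = 40, |v| = sqrt(32) = 5.6569
Scalar projection = u.v / |v| = 40 / sqrt(32) = 7.0711

7.0711


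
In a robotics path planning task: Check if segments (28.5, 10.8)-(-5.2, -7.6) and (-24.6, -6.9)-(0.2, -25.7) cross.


Cross products: d1=1437.24, d2=347.36, d3=-380.55, d4=709.33
d1*d2 < 0 and d3*d4 < 0? no

No, they don't intersect


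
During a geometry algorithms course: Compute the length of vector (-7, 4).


|u| = sqrt((-7)^2 + 4^2) = sqrt(65) = 8.0623

8.0623


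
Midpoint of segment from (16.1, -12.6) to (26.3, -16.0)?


M = ((16.1+26.3)/2, ((-12.6)+(-16))/2)
= (21.2, -14.3)

(21.2, -14.3)


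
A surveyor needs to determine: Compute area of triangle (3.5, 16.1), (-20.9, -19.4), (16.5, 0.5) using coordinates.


Area = |x_A(y_B-y_C) + x_B(y_C-y_A) + x_C(y_A-y_B)|/2
= |(-69.65) + 326.04 + 585.75|/2
= 842.14/2 = 421.07

421.07


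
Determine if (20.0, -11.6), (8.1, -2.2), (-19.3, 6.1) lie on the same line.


Cross product: (8.1-20)*(6.1-(-11.6)) - ((-2.2)-(-11.6))*((-19.3)-20)
= 158.79

No, not collinear


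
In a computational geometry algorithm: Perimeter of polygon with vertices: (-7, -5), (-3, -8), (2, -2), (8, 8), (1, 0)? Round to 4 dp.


Sides: (-7, -5)->(-3, -8): sqrt(25) = 5, (-3, -8)->(2, -2): sqrt(61) = 7.81025, (2, -2)->(8, 8): sqrt(136) = 11.661904, (8, 8)->(1, 0): sqrt(113) = 10.630146, (1, 0)->(-7, -5): sqrt(89) = 9.433981
Sum = 44.536281
Perimeter = 44.5363

44.5363


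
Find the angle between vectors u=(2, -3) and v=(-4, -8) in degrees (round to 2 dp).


u.v = 16, |u| = sqrt(13) = 3.6056, |v| = sqrt(80) = 8.9443
cos(theta) = u.v/(|u||v|) = 16/sqrt(1040) = 0.496139
theta = acos(0.496139) = 60.26 degrees

60.26 degrees


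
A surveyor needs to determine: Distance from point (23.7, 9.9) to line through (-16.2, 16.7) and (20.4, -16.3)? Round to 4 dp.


|cross product| = 1067.82
|line direction| = sqrt(2428.56) = 49.2804
Distance = 1067.82/sqrt(2428.56) = 21.6682

21.6682


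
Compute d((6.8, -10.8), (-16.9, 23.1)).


dx=-23.7, dy=33.9
d^2 = (-23.7)^2 + 33.9^2 = 1710.9
d = sqrt(1710.9) = 41.363

41.363


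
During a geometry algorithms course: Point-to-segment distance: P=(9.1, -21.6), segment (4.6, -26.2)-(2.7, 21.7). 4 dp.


Project P onto AB: t = 0.0922 (clamped to [0,1])
Closest point on segment: (4.4249, -21.7854)
Distance: 4.6788

4.6788


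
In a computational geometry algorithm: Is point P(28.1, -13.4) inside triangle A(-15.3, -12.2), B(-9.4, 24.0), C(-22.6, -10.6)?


Cross products: AB x AP = -1578.16, BC x BP = 1791.18, CA x CP = 60.68
All same sign? no

No, outside


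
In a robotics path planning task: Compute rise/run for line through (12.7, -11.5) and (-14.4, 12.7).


slope = (y2-y1)/(x2-x1) = (12.7-(-11.5))/((-14.4)-12.7) = 24.2/(-27.1) = -0.893

-0.893


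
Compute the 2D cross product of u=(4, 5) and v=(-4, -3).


u x v = u_x*v_y - u_y*v_x = 4*(-3) - 5*(-4)
= (-12) - (-20) = 8

8


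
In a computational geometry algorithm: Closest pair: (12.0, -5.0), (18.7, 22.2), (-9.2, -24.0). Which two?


d(P0,P1) = 28.013, d(P0,P2) = 28.4682, d(P1,P2) = 53.9708
Closest: P0 and P1

Closest pair: (12.0, -5.0) and (18.7, 22.2), distance = 28.013


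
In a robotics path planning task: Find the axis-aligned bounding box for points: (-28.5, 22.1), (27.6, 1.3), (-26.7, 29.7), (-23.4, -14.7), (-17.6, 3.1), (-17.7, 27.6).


x range: [-28.5, 27.6]
y range: [-14.7, 29.7]
Bounding box: (-28.5,-14.7) to (27.6,29.7)

(-28.5,-14.7) to (27.6,29.7)


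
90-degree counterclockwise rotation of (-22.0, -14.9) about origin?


90° CCW: (x,y) -> (-y, x)
(-22,-14.9) -> (14.9, -22)

(14.9, -22)


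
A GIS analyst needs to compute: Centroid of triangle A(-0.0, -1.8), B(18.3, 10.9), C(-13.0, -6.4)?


Centroid = ((x_A+x_B+x_C)/3, (y_A+y_B+y_C)/3)
= ((0+18.3+(-13))/3, ((-1.8)+10.9+(-6.4))/3)
= (1.7667, 0.9)

(1.7667, 0.9)


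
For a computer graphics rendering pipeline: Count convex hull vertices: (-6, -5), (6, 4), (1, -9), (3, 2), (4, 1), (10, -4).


Convex hull vertices (CCW): (-6, -5), (1, -9), (10, -4), (6, 4), (3, 2)
Count = 5

5


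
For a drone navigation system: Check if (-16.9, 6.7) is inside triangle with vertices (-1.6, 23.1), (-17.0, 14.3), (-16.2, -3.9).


Cross products: AB x AP = 117.92, BC x BP = -4.26, CA x CP = 173.66
All same sign? no

No, outside


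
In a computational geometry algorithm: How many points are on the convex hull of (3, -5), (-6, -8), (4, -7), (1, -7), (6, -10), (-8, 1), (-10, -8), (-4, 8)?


Convex hull vertices (CCW): (-10, -8), (6, -10), (-4, 8), (-8, 1)
Count = 4

4


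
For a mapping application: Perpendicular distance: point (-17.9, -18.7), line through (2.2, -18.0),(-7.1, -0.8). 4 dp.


|cross product| = 352.23
|line direction| = sqrt(382.33) = 19.5533
Distance = 352.23/sqrt(382.33) = 18.0139

18.0139


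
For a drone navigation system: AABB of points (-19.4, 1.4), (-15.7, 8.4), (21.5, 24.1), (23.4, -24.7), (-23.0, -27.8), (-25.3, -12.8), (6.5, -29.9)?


x range: [-25.3, 23.4]
y range: [-29.9, 24.1]
Bounding box: (-25.3,-29.9) to (23.4,24.1)

(-25.3,-29.9) to (23.4,24.1)


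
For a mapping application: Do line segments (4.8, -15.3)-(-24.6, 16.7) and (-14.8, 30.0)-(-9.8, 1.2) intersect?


Cross products: d1=337.98, d2=-348.74, d3=-704.62, d4=-17.9
d1*d2 < 0 and d3*d4 < 0? no

No, they don't intersect


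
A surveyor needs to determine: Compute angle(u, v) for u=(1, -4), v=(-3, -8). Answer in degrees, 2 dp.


u.v = 29, |u| = sqrt(17) = 4.1231, |v| = sqrt(73) = 8.544
cos(theta) = u.v/(|u||v|) = 29/sqrt(1241) = 0.823213
theta = acos(0.823213) = 34.59 degrees

34.59 degrees


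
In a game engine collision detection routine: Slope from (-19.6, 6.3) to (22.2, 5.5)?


slope = (y2-y1)/(x2-x1) = (5.5-6.3)/(22.2-(-19.6)) = (-0.8)/41.8 = -0.0191

-0.0191


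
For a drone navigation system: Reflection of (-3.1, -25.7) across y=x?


Reflection over y=x: (x,y) -> (y,x)
(-3.1, -25.7) -> (-25.7, -3.1)

(-25.7, -3.1)


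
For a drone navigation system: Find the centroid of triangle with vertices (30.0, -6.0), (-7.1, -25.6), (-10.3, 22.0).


Centroid = ((x_A+x_B+x_C)/3, (y_A+y_B+y_C)/3)
= ((30+(-7.1)+(-10.3))/3, ((-6)+(-25.6)+22)/3)
= (4.2, -3.2)

(4.2, -3.2)


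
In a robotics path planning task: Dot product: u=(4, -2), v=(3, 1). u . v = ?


u . v = u_x*v_x + u_y*v_y = 4*3 + (-2)*1
= 12 + (-2) = 10

10


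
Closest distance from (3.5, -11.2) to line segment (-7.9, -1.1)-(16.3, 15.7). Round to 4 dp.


Project P onto AB: t = 0.1224 (clamped to [0,1])
Closest point on segment: (-4.9387, 0.9558)
Distance: 14.7978

14.7978


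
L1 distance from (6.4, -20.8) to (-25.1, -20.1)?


|6.4-(-25.1)| + |(-20.8)-(-20.1)| = 31.5 + 0.7 = 32.2

32.2


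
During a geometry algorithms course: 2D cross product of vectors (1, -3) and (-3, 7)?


u x v = u_x*v_y - u_y*v_x = 1*7 - (-3)*(-3)
= 7 - 9 = -2

-2


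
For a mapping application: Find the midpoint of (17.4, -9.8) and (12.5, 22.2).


M = ((17.4+12.5)/2, ((-9.8)+22.2)/2)
= (14.95, 6.2)

(14.95, 6.2)


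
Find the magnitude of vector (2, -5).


|u| = sqrt(2^2 + (-5)^2) = sqrt(29) = 5.3852

5.3852


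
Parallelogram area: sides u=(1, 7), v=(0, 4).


|u x v| = |1*4 - 7*0|
= |4 - 0| = 4

4


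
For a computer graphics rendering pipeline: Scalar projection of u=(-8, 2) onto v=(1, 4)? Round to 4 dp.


u.v = 0, |v| = sqrt(17) = 4.1231
Scalar projection = u.v / |v| = 0 / sqrt(17) = 0

0


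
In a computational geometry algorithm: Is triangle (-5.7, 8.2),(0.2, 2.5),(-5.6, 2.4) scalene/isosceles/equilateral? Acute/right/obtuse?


Side lengths squared: AB^2=67.3, BC^2=33.65, CA^2=33.65
Sorted: [33.65, 33.65, 67.3]
By sides: Isosceles, By angles: Right

Isosceles, Right


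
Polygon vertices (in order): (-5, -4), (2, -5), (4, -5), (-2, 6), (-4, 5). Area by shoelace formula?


Shoelace sum: ((-5)*(-5) - 2*(-4)) + (2*(-5) - 4*(-5)) + (4*6 - (-2)*(-5)) + ((-2)*5 - (-4)*6) + ((-4)*(-4) - (-5)*5)
= 112
Area = |112|/2 = 56

56


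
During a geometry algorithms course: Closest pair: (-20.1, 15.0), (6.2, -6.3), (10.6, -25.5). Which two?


d(P0,P1) = 33.8435, d(P0,P2) = 50.8207, d(P1,P2) = 19.6977
Closest: P1 and P2

Closest pair: (6.2, -6.3) and (10.6, -25.5), distance = 19.6977


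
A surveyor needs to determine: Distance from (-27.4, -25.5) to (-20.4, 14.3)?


dx=7, dy=39.8
d^2 = 7^2 + 39.8^2 = 1633.04
d = sqrt(1633.04) = 40.4109

40.4109


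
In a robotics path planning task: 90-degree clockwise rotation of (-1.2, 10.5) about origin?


90° CW: (x,y) -> (y, -x)
(-1.2,10.5) -> (10.5, 1.2)

(10.5, 1.2)


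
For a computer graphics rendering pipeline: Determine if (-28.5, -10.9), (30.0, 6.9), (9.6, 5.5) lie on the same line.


Cross product: (30-(-28.5))*(5.5-(-10.9)) - (6.9-(-10.9))*(9.6-(-28.5))
= 281.22

No, not collinear


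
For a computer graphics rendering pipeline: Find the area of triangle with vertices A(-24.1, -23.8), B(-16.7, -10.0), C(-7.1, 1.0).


Area = |x_A(y_B-y_C) + x_B(y_C-y_A) + x_C(y_A-y_B)|/2
= |265.1 + (-414.16) + 97.98|/2
= 51.08/2 = 25.54

25.54


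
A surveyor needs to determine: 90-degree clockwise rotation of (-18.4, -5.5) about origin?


90° CW: (x,y) -> (y, -x)
(-18.4,-5.5) -> (-5.5, 18.4)

(-5.5, 18.4)


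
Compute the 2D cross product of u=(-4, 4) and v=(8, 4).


u x v = u_x*v_y - u_y*v_x = (-4)*4 - 4*8
= (-16) - 32 = -48

-48


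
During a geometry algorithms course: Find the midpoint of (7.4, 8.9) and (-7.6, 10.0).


M = ((7.4+(-7.6))/2, (8.9+10)/2)
= (-0.1, 9.45)

(-0.1, 9.45)


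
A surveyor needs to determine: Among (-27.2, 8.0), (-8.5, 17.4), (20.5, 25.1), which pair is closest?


d(P0,P1) = 20.9296, d(P0,P2) = 50.6725, d(P1,P2) = 30.0048
Closest: P0 and P1

Closest pair: (-27.2, 8.0) and (-8.5, 17.4), distance = 20.9296


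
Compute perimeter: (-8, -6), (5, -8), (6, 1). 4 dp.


Sides: (-8, -6)->(5, -8): sqrt(173) = 13.152946, (5, -8)->(6, 1): sqrt(82) = 9.055385, (6, 1)->(-8, -6): sqrt(245) = 15.652476
Sum = 37.860807
Perimeter = 37.8608

37.8608


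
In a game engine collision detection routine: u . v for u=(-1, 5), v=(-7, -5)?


u . v = u_x*v_x + u_y*v_y = (-1)*(-7) + 5*(-5)
= 7 + (-25) = -18

-18


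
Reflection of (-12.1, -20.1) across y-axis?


Reflection over y-axis: (x,y) -> (-x,y)
(-12.1, -20.1) -> (12.1, -20.1)

(12.1, -20.1)


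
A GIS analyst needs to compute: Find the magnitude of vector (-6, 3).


|u| = sqrt((-6)^2 + 3^2) = sqrt(45) = 6.7082

6.7082


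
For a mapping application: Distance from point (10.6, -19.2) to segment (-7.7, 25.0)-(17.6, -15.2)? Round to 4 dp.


Project P onto AB: t = 0.9928 (clamped to [0,1])
Closest point on segment: (17.4172, -14.9096)
Distance: 8.055

8.055


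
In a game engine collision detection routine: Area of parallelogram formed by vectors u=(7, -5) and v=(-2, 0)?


|u x v| = |7*0 - (-5)*(-2)|
= |0 - 10| = 10

10


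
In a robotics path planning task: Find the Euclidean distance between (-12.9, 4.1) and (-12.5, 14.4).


dx=0.4, dy=10.3
d^2 = 0.4^2 + 10.3^2 = 106.25
d = sqrt(106.25) = 10.3078

10.3078


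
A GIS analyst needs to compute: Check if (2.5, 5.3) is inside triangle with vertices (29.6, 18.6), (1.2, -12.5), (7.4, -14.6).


Cross products: AB x AP = -465.09, BC x BP = 113.09, CA x CP = 604.46
All same sign? no

No, outside


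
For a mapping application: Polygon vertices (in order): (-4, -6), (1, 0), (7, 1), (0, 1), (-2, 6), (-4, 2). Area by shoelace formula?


Shoelace sum: ((-4)*0 - 1*(-6)) + (1*1 - 7*0) + (7*1 - 0*1) + (0*6 - (-2)*1) + ((-2)*2 - (-4)*6) + ((-4)*(-6) - (-4)*2)
= 68
Area = |68|/2 = 34

34


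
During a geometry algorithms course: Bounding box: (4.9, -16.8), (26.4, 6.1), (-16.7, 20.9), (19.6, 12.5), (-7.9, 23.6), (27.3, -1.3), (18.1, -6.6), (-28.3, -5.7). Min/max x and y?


x range: [-28.3, 27.3]
y range: [-16.8, 23.6]
Bounding box: (-28.3,-16.8) to (27.3,23.6)

(-28.3,-16.8) to (27.3,23.6)


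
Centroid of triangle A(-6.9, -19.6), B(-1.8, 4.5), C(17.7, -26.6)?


Centroid = ((x_A+x_B+x_C)/3, (y_A+y_B+y_C)/3)
= (((-6.9)+(-1.8)+17.7)/3, ((-19.6)+4.5+(-26.6))/3)
= (3, -13.9)

(3, -13.9)


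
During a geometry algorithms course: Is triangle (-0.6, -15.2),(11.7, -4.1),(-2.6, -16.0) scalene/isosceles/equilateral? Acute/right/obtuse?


Side lengths squared: AB^2=274.5, BC^2=346.1, CA^2=4.64
Sorted: [4.64, 274.5, 346.1]
By sides: Scalene, By angles: Obtuse

Scalene, Obtuse


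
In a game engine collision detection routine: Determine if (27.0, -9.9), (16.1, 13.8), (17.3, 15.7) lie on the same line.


Cross product: (16.1-27)*(15.7-(-9.9)) - (13.8-(-9.9))*(17.3-27)
= -49.15

No, not collinear


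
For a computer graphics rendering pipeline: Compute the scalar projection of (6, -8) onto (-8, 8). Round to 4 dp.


u.v = -112, |v| = sqrt(128) = 11.3137
Scalar projection = u.v / |v| = -112 / sqrt(128) = -9.8995

-9.8995


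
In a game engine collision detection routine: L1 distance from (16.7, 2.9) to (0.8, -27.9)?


|16.7-0.8| + |2.9-(-27.9)| = 15.9 + 30.8 = 46.7

46.7


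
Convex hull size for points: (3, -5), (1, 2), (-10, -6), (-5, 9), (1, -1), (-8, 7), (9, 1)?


Convex hull vertices (CCW): (-10, -6), (3, -5), (9, 1), (-5, 9), (-8, 7)
Count = 5

5


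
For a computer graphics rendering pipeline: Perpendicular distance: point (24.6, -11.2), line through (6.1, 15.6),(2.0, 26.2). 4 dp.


|cross product| = 86.22
|line direction| = sqrt(129.17) = 11.3653
Distance = 86.22/sqrt(129.17) = 7.5863

7.5863


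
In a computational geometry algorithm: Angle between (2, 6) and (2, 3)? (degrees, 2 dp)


u.v = 22, |u| = sqrt(40) = 6.3246, |v| = sqrt(13) = 3.6056
cos(theta) = u.v/(|u||v|) = 22/sqrt(520) = 0.964764
theta = acos(0.964764) = 15.26 degrees

15.26 degrees


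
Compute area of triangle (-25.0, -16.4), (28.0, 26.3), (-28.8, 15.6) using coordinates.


Area = |x_A(y_B-y_C) + x_B(y_C-y_A) + x_C(y_A-y_B)|/2
= |(-267.5) + 896 + 1229.76|/2
= 1858.26/2 = 929.13

929.13


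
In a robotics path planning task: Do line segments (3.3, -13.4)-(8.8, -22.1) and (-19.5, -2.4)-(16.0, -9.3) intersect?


Cross products: d1=-233.18, d2=-504.08, d3=-137.86, d4=133.04
d1*d2 < 0 and d3*d4 < 0? no

No, they don't intersect


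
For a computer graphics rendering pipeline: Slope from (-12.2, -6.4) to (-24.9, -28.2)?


slope = (y2-y1)/(x2-x1) = ((-28.2)-(-6.4))/((-24.9)-(-12.2)) = (-21.8)/(-12.7) = 1.7165

1.7165


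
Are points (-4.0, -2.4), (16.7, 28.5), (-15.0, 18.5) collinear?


Cross product: (16.7-(-4))*(18.5-(-2.4)) - (28.5-(-2.4))*((-15)-(-4))
= 772.53

No, not collinear


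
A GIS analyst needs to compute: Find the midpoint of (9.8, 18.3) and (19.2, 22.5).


M = ((9.8+19.2)/2, (18.3+22.5)/2)
= (14.5, 20.4)

(14.5, 20.4)


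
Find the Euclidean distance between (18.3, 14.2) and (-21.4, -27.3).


dx=-39.7, dy=-41.5
d^2 = (-39.7)^2 + (-41.5)^2 = 3298.34
d = sqrt(3298.34) = 57.4312

57.4312


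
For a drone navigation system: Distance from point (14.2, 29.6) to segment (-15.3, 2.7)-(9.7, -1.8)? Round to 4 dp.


Project P onto AB: t = 0.9554 (clamped to [0,1])
Closest point on segment: (8.5842, -1.5991)
Distance: 31.7005

31.7005


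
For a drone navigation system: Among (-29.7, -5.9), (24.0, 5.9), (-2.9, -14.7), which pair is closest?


d(P0,P1) = 54.9812, d(P0,P2) = 28.2078, d(P1,P2) = 33.8817
Closest: P0 and P2

Closest pair: (-29.7, -5.9) and (-2.9, -14.7), distance = 28.2078


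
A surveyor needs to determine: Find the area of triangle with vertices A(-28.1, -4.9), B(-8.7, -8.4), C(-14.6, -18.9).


Area = |x_A(y_B-y_C) + x_B(y_C-y_A) + x_C(y_A-y_B)|/2
= |(-295.05) + 121.8 + (-51.1)|/2
= 224.35/2 = 112.175

112.175


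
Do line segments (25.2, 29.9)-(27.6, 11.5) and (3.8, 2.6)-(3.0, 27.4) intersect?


Cross products: d1=-552.56, d2=-597.36, d3=-459.28, d4=-414.48
d1*d2 < 0 and d3*d4 < 0? no

No, they don't intersect


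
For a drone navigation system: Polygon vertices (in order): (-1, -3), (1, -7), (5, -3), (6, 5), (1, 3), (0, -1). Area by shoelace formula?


Shoelace sum: ((-1)*(-7) - 1*(-3)) + (1*(-3) - 5*(-7)) + (5*5 - 6*(-3)) + (6*3 - 1*5) + (1*(-1) - 0*3) + (0*(-3) - (-1)*(-1))
= 96
Area = |96|/2 = 48

48


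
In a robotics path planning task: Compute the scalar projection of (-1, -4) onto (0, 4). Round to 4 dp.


u.v = -16, |v| = sqrt(16) = 4
Scalar projection = u.v / |v| = -16 / sqrt(16) = -4

-4


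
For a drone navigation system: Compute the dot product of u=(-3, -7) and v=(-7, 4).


u . v = u_x*v_x + u_y*v_y = (-3)*(-7) + (-7)*4
= 21 + (-28) = -7

-7


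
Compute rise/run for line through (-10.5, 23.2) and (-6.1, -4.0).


slope = (y2-y1)/(x2-x1) = ((-4)-23.2)/((-6.1)-(-10.5)) = (-27.2)/4.4 = -6.1818

-6.1818


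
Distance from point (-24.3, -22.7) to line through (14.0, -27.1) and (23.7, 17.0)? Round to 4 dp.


|cross product| = 1731.71
|line direction| = sqrt(2038.9) = 45.1542
Distance = 1731.71/sqrt(2038.9) = 38.351

38.351


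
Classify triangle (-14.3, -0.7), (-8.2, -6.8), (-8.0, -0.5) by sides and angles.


Side lengths squared: AB^2=74.42, BC^2=39.73, CA^2=39.73
Sorted: [39.73, 39.73, 74.42]
By sides: Isosceles, By angles: Acute

Isosceles, Acute


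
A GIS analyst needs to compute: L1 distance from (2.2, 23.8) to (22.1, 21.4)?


|2.2-22.1| + |23.8-21.4| = 19.9 + 2.4 = 22.3

22.3


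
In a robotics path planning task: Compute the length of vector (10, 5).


|u| = sqrt(10^2 + 5^2) = sqrt(125) = 11.1803

11.1803


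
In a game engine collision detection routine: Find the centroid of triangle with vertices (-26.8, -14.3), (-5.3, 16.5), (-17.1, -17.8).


Centroid = ((x_A+x_B+x_C)/3, (y_A+y_B+y_C)/3)
= (((-26.8)+(-5.3)+(-17.1))/3, ((-14.3)+16.5+(-17.8))/3)
= (-16.4, -5.2)

(-16.4, -5.2)


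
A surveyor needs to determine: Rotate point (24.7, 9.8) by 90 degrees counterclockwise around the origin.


90° CCW: (x,y) -> (-y, x)
(24.7,9.8) -> (-9.8, 24.7)

(-9.8, 24.7)


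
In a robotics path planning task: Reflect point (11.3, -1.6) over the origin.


Reflection over origin: (x,y) -> (-x,-y)
(11.3, -1.6) -> (-11.3, 1.6)

(-11.3, 1.6)


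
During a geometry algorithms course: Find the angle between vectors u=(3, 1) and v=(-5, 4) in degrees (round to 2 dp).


u.v = -11, |u| = sqrt(10) = 3.1623, |v| = sqrt(41) = 6.4031
cos(theta) = u.v/(|u||v|) = -11/sqrt(410) = -0.543251
theta = acos(-0.543251) = 122.91 degrees

122.91 degrees


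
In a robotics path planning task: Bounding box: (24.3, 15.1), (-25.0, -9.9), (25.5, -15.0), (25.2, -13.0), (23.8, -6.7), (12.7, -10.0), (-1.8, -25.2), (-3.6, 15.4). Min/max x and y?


x range: [-25, 25.5]
y range: [-25.2, 15.4]
Bounding box: (-25,-25.2) to (25.5,15.4)

(-25,-25.2) to (25.5,15.4)
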